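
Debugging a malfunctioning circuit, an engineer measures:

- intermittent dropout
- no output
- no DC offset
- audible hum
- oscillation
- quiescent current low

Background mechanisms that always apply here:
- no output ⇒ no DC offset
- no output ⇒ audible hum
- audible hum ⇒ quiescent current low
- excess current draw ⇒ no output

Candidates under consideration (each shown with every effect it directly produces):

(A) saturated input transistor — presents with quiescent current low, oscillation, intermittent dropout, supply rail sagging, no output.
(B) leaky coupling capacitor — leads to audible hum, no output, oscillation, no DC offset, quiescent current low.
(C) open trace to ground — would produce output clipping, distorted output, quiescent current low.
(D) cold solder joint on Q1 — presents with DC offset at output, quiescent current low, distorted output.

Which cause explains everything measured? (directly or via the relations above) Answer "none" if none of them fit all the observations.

A

Checking each candidate against the observations:
(A) saturated input transistor — accounts for every observation (no DC offset by no output → no DC offset)
(B) leaky coupling capacitor — intermittent dropout ✗; no output ✓; no DC offset ✓; audible hum ✓; oscillation ✓; quiescent current low ✓
(C) open trace to ground — intermittent dropout ✗; no output ✗; no DC offset ✗; audible hum ✗; oscillation ✗; quiescent current low ✓
(D) cold solder joint on Q1 — intermittent dropout ✗; no output ✗; no DC offset ✗; audible hum ✗; oscillation ✗; quiescent current low ✓
(A) is the only candidate with no mismatches.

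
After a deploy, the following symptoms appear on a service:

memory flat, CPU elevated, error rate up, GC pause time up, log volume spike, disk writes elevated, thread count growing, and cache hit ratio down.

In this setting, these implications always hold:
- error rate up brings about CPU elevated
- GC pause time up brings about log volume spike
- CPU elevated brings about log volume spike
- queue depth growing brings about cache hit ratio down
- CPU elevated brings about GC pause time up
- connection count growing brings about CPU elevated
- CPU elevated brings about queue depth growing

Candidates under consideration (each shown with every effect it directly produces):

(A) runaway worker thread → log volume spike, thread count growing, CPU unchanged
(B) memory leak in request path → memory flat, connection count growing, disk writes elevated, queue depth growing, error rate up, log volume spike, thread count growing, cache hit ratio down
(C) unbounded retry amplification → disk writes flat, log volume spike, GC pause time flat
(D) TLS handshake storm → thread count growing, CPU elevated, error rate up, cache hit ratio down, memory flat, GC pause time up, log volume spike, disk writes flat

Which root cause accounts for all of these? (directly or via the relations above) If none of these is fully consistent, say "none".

For each candidate, compare predicted effects to what was observed:
(A) runaway worker thread — memory flat NO; CPU elevated NO; error rate up NO; GC pause time up NO; log volume spike yes; disk writes elevated NO; thread count growing yes; cache hit ratio down NO
(B) memory leak in request path — memory flat yes; CPU elevated yes (by error rate up → CPU elevated); error rate up yes; GC pause time up yes (by error rate up → CPU elevated → GC pause time up); log volume spike yes; disk writes elevated yes; thread count growing yes; cache hit ratio down yes
(C) unbounded retry amplification — fails on memory flat, CPU elevated, error rate up, GC pause time up, disk writes elevated, thread count growing, cache hit ratio down (predicts GC pause time flat, not GC pause time up; predicts disk writes flat, not disk writes elevated)
(D) TLS handshake storm — memory flat yes; CPU elevated yes; error rate up yes; GC pause time up yes; log volume spike yes; disk writes elevated NO; thread count growing yes; cache hit ratio down yes
(B) is the only candidate with no mismatches.

B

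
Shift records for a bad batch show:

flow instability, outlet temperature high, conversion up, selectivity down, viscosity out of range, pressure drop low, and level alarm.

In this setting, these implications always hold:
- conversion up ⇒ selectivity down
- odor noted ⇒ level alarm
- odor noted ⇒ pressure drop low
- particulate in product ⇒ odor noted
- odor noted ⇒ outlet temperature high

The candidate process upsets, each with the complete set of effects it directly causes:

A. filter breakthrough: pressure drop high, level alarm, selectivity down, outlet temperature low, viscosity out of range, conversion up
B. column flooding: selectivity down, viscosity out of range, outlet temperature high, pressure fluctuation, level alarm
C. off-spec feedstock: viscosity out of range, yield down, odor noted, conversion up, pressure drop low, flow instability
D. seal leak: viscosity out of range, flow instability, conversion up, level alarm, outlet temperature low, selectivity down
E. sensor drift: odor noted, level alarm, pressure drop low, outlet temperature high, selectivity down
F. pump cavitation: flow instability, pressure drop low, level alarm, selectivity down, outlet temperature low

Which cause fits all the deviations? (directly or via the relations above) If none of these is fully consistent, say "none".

C

Testing each hypothesis:
(A) filter breakthrough — fails on flow instability, outlet temperature high, pressure drop low (predicts outlet temperature low, not outlet temperature high; predicts pressure drop high, not pressure drop low)
(B) column flooding — flow instability -; outlet temperature high +; conversion up -; selectivity down +; viscosity out of range +; pressure drop low -; level alarm +
(C) off-spec feedstock — flow instability +; outlet temperature high + (through odor noted → outlet temperature high); conversion up +; selectivity down + (through conversion up → selectivity down); viscosity out of range +; pressure drop low +; level alarm + (through odor noted → level alarm)
(D) seal leak — fails on outlet temperature high, pressure drop low (predicts outlet temperature low, not outlet temperature high)
(E) sensor drift — flow instability -; outlet temperature high +; conversion up -; selectivity down +; viscosity out of range -; pressure drop low +; level alarm +
(F) pump cavitation — flow instability +; outlet temperature high -; conversion up -; selectivity down +; viscosity out of range -; pressure drop low +; level alarm +
(C) is the only candidate with no mismatches.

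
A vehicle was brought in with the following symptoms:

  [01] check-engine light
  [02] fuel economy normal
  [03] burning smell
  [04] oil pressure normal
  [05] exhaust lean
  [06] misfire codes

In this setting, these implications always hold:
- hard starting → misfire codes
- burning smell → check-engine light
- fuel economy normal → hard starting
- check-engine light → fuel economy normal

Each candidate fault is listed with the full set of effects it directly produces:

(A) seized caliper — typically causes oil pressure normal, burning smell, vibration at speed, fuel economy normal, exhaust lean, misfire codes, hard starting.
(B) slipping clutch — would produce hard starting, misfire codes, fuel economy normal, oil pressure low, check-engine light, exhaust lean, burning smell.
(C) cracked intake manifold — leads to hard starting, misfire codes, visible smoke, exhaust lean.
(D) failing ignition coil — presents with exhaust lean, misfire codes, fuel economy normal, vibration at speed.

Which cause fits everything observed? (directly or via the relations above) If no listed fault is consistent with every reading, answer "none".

A

For each candidate, compare predicted effects to what was observed:
(A) seized caliper — check-engine light match (by burning smell → check-engine light); fuel economy normal match; burning smell match; oil pressure normal match; exhaust lean match; misfire codes match
(B) slipping clutch — check-engine light match; fuel economy normal match; burning smell match; oil pressure normal miss; exhaust lean match; misfire codes match
(C) cracked intake manifold — does not account for check-engine light, fuel economy normal, burning smell, oil pressure normal
(D) failing ignition coil — check-engine light miss; fuel economy normal match; burning smell miss; oil pressure normal miss; exhaust lean match; misfire codes match
Only (A) is consistent with every observation.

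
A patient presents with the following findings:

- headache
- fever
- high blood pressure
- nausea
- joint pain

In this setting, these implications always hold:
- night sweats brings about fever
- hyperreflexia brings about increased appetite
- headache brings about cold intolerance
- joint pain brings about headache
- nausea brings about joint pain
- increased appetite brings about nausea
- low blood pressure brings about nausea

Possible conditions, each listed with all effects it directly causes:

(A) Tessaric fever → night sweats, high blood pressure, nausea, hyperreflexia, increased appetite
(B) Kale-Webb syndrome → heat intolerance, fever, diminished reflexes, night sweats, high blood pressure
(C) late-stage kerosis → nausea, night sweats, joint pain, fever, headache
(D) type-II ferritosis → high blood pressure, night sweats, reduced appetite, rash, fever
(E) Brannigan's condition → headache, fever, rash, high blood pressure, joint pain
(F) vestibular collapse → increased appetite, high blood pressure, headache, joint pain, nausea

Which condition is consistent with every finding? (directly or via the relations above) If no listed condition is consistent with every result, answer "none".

A

Checking each candidate against the observations:
(A) Tessaric fever — headache ✓ (through nausea → joint pain → headache); fever ✓ (through night sweats → fever); high blood pressure ✓; nausea ✓; joint pain ✓ (through nausea → joint pain)
(B) Kale-Webb syndrome — does not account for headache, nausea, joint pain
(C) late-stage kerosis — does not account for high blood pressure
(D) type-II ferritosis — headache ✗; fever ✓; high blood pressure ✓; nausea ✗; joint pain ✗
(E) Brannigan's condition — does not account for nausea
(F) vestibular collapse — does not account for fever
(A) alone accounts for all the evidence.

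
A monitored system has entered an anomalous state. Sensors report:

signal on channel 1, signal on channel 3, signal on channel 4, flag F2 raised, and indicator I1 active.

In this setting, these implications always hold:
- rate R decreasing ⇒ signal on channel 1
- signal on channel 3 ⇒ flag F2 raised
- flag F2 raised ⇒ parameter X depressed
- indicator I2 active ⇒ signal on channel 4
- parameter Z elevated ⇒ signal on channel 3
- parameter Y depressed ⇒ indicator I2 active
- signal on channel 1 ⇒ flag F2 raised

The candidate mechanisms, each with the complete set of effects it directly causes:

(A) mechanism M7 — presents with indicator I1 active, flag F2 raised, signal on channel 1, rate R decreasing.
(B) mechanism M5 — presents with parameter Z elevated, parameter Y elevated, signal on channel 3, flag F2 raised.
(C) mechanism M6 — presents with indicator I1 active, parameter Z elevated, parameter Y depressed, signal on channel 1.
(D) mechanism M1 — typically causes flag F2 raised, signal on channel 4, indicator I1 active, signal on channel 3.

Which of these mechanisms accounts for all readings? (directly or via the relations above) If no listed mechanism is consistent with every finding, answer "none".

C

Testing each hypothesis:
(A) mechanism M7 — signal on channel 1 match; signal on channel 3 miss; signal on channel 4 miss; flag F2 raised match; indicator I1 active match
(B) mechanism M5 — signal on channel 1 miss; signal on channel 3 match; signal on channel 4 miss; flag F2 raised match; indicator I1 active miss
(C) mechanism M6 — signal on channel 1 match; signal on channel 3 match (through parameter Z elevated → signal on channel 3); signal on channel 4 match (through parameter Y depressed → indicator I2 active → signal on channel 4); flag F2 raised match (through signal on channel 1 → flag F2 raised); indicator I1 active match
(D) mechanism M1 — signal on channel 1 miss; signal on channel 3 match; signal on channel 4 match; flag F2 raised match; indicator I1 active match
(C) alone accounts for all the evidence.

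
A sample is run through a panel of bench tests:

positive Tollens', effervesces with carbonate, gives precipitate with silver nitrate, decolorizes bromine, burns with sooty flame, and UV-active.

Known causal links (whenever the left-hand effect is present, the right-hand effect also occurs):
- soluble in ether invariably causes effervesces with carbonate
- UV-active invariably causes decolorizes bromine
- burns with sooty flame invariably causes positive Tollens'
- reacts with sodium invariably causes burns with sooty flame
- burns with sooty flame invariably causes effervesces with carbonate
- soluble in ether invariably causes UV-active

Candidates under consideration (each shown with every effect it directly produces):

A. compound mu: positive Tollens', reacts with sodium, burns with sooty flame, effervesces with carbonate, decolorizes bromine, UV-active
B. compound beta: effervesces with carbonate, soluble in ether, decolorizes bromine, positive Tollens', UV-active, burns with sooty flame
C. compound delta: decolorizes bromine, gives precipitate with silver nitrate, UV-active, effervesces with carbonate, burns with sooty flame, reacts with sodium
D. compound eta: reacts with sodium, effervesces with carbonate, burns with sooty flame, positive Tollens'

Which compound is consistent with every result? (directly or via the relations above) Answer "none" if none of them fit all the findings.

C

Checking each candidate against the observations:
(A) compound mu — does not account for gives precipitate with silver nitrate
(B) compound beta — does not account for gives precipitate with silver nitrate
(C) compound delta — accounts for every observation (positive Tollens' via burns with sooty flame → positive Tollens')
(D) compound eta — positive Tollens' ✓; effervesces with carbonate ✓; gives precipitate with silver nitrate ✗; decolorizes bromine ✗; burns with sooty flame ✓; UV-active ✗
(C) alone accounts for all the evidence.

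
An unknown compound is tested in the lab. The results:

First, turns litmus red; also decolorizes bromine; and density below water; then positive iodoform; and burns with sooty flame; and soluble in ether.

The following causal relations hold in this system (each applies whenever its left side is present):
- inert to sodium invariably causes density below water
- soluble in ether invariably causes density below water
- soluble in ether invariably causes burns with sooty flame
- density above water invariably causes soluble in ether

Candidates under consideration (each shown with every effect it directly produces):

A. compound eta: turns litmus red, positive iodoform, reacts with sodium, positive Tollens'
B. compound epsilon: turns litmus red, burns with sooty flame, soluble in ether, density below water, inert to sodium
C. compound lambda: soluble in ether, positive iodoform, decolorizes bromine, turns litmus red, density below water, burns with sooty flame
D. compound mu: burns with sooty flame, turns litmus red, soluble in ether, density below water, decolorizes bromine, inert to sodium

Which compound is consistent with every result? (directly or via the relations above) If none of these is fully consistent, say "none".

Checking each candidate against the observations:
(A) compound eta — does not account for decolorizes bromine, density below water, burns with sooty flame, soluble in ether
(B) compound epsilon — does not account for decolorizes bromine, positive iodoform
(C) compound lambda — turns litmus red ✓; decolorizes bromine ✓; density below water ✓; positive iodoform ✓; burns with sooty flame ✓; soluble in ether ✓
(D) compound mu — turns litmus red ✓; decolorizes bromine ✓; density below water ✓; positive iodoform ✗; burns with sooty flame ✓; soluble in ether ✓
Only (C) is consistent with every observation.

C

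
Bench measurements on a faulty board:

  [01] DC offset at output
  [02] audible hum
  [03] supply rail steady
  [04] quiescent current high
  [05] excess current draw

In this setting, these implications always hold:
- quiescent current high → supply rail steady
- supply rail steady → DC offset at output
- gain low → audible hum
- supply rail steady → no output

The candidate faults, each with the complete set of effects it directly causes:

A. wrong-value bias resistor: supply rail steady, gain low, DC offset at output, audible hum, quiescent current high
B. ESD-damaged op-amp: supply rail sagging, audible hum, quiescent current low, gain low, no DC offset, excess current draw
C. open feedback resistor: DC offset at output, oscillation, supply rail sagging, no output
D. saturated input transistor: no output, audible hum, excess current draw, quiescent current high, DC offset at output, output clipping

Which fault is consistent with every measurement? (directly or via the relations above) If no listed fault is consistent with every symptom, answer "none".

Testing each hypothesis:
(A) wrong-value bias resistor — does not account for excess current draw
(B) ESD-damaged op-amp — fails on DC offset at output, supply rail steady, quiescent current high (predicts no DC offset, not DC offset at output; predicts supply rail sagging, not supply rail steady; predicts quiescent current low, not quiescent current high)
(C) open feedback resistor — DC offset at output ✓; audible hum ✗; supply rail steady ✗; quiescent current high ✗; excess current draw ✗
(D) saturated input transistor — DC offset at output ✓; audible hum ✓; supply rail steady ✓ (via quiescent current high → supply rail steady); quiescent current high ✓; excess current draw ✓
(D) is the only candidate with no mismatches.

D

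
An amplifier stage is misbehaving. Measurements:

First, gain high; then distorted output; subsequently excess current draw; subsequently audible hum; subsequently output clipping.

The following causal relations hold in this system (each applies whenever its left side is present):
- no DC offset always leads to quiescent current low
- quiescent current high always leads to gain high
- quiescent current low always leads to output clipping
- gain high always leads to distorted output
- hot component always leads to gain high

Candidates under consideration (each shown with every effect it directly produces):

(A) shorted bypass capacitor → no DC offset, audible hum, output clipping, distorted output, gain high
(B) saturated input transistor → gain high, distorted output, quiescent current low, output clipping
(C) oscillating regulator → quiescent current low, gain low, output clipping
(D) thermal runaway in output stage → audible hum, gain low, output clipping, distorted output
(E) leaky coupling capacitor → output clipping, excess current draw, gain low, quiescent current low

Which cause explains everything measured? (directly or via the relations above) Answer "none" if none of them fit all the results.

Checking each candidate against the observations:
(A) shorted bypass capacitor — gain high match; distorted output match; excess current draw miss; audible hum match; output clipping match
(B) saturated input transistor — gain high match; distorted output match; excess current draw miss; audible hum miss; output clipping match
(C) oscillating regulator — gain high miss; distorted output miss; excess current draw miss; audible hum miss; output clipping match
(D) thermal runaway in output stage — fails on gain high, excess current draw (predicts gain low, not gain high)
(E) leaky coupling capacitor — fails on gain high, distorted output, audible hum (predicts gain low, not gain high)
None of the listed candidates fits everything.

none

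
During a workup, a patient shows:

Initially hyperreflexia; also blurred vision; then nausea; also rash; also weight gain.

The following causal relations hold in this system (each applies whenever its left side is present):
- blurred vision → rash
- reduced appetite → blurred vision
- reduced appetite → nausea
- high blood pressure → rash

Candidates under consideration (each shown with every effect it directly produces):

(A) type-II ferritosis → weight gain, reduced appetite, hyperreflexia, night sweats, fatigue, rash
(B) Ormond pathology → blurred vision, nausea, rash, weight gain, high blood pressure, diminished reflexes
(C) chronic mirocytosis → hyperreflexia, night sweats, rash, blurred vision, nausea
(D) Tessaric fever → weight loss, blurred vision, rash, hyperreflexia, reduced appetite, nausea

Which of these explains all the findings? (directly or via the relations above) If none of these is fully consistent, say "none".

Checking each candidate against the observations:
(A) type-II ferritosis — accounts for every observation (blurred vision by reduced appetite → blurred vision)
(B) Ormond pathology — fails on hyperreflexia (predicts diminished reflexes, not hyperreflexia)
(C) chronic mirocytosis — hyperreflexia yes; blurred vision yes; nausea yes; rash yes; weight gain NO
(D) Tessaric fever — fails on weight gain (predicts weight loss, not weight gain)
Only (A) is consistent with every observation.

A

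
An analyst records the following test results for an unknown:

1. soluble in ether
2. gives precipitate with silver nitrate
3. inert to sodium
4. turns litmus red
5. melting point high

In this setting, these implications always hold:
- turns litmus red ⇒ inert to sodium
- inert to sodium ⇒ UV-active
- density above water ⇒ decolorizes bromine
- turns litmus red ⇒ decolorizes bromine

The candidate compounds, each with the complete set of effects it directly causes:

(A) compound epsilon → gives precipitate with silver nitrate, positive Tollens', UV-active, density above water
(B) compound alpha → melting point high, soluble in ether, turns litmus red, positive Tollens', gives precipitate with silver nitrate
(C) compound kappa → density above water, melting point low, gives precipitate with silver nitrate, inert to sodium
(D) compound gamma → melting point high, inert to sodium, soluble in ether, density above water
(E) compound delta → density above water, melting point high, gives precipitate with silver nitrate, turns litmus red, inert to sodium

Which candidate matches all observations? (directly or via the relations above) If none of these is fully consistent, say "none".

B

Per-candidate check:
(A) compound epsilon — does not account for soluble in ether, inert to sodium, turns litmus red, melting point high
(B) compound alpha — soluble in ether ✓; gives precipitate with silver nitrate ✓; inert to sodium ✓ (through turns litmus red → inert to sodium); turns litmus red ✓; melting point high ✓
(C) compound kappa — fails on soluble in ether, turns litmus red, melting point high (predicts melting point low, not melting point high)
(D) compound gamma — does not account for gives precipitate with silver nitrate, turns litmus red
(E) compound delta — soluble in ether ✗; gives precipitate with silver nitrate ✓; inert to sodium ✓; turns litmus red ✓; melting point high ✓
(B) alone accounts for all the evidence.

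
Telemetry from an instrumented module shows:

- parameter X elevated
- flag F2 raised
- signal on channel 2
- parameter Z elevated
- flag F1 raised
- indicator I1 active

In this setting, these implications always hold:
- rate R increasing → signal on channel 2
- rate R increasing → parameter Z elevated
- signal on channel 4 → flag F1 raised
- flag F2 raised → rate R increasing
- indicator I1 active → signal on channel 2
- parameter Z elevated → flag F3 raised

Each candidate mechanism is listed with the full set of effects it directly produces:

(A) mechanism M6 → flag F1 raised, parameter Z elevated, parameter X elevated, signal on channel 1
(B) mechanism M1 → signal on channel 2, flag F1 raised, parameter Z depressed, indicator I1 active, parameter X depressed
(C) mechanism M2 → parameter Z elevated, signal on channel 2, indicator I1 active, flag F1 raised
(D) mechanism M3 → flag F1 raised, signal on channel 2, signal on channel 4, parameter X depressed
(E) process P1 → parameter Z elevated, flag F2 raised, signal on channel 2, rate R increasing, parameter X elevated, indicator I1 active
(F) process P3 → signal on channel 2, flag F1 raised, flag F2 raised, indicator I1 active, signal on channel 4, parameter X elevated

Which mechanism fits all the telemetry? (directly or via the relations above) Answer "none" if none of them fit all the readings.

Per-candidate check:
(A) mechanism M6 — parameter X elevated ✓; flag F2 raised ✗; signal on channel 2 ✗; parameter Z elevated ✓; flag F1 raised ✓; indicator I1 active ✗
(B) mechanism M1 — parameter X elevated ✗; flag F2 raised ✗; signal on channel 2 ✓; parameter Z elevated ✗; flag F1 raised ✓; indicator I1 active ✓
(C) mechanism M2 — does not account for parameter X elevated, flag F2 raised
(D) mechanism M3 — parameter X elevated ✗; flag F2 raised ✗; signal on channel 2 ✓; parameter Z elevated ✗; flag F1 raised ✓; indicator I1 active ✗
(E) process P1 — does not account for flag F1 raised
(F) process P3 — accounts for every observation (parameter Z elevated via flag F2 raised → rate R increasing → parameter Z elevated)
(F) is the only candidate with no mismatches.

F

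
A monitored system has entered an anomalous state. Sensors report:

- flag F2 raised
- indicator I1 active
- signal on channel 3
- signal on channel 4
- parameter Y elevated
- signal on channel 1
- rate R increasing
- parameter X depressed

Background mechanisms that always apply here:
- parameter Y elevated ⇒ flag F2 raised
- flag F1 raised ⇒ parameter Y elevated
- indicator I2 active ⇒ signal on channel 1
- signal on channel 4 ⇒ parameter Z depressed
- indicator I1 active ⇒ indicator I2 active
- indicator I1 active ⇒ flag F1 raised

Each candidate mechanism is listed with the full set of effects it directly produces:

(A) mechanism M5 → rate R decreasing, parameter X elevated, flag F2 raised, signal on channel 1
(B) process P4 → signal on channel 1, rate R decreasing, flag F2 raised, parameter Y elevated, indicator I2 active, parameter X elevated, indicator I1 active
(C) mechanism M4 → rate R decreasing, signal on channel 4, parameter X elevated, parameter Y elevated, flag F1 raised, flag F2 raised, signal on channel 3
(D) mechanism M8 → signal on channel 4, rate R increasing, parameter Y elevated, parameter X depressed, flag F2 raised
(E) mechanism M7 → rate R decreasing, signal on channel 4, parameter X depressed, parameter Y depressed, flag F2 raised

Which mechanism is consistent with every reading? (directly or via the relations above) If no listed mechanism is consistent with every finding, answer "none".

Checking each candidate against the observations:
(A) mechanism M5 — flag F2 raised ✓; indicator I1 active ✗; signal on channel 3 ✗; signal on channel 4 ✗; parameter Y elevated ✗; signal on channel 1 ✓; rate R increasing ✗; parameter X depressed ✗
(B) process P4 — fails on signal on channel 3, signal on channel 4, rate R increasing, parameter X depressed (predicts rate R decreasing, not rate R increasing; predicts parameter X elevated, not parameter X depressed)
(C) mechanism M4 — flag F2 raised ✓; indicator I1 active ✗; signal on channel 3 ✓; signal on channel 4 ✓; parameter Y elevated ✓; signal on channel 1 ✗; rate R increasing ✗; parameter X depressed ✗
(D) mechanism M8 — flag F2 raised ✓; indicator I1 active ✗; signal on channel 3 ✗; signal on channel 4 ✓; parameter Y elevated ✓; signal on channel 1 ✗; rate R increasing ✓; parameter X depressed ✓
(E) mechanism M7 — fails on indicator I1 active, signal on channel 3, parameter Y elevated, signal on channel 1, rate R increasing (predicts parameter Y depressed, not parameter Y elevated; predicts rate R decreasing, not rate R increasing)
Every candidate fails on at least one observation.

none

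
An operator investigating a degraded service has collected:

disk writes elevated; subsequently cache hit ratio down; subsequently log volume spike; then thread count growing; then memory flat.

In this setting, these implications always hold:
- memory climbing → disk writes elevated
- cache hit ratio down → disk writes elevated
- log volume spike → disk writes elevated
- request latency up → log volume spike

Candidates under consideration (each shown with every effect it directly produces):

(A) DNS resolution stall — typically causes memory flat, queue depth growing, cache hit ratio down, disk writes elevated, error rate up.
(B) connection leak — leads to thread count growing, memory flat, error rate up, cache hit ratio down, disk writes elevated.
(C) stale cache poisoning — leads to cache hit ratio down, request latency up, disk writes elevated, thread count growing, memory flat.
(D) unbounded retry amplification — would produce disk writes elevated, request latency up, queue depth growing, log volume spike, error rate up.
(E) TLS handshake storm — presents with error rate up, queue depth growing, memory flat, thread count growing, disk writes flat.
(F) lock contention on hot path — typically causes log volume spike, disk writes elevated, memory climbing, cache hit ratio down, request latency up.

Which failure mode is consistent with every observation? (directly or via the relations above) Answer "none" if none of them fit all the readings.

C

Per-candidate check:
(A) DNS resolution stall — disk writes elevated yes; cache hit ratio down yes; log volume spike NO; thread count growing NO; memory flat yes
(B) connection leak — disk writes elevated yes; cache hit ratio down yes; log volume spike NO; thread count growing yes; memory flat yes
(C) stale cache poisoning — accounts for every observation (log volume spike through request latency up → log volume spike)
(D) unbounded retry amplification — does not account for cache hit ratio down, thread count growing, memory flat
(E) TLS handshake storm — fails on disk writes elevated, cache hit ratio down, log volume spike (predicts disk writes flat, not disk writes elevated)
(F) lock contention on hot path — disk writes elevated yes; cache hit ratio down yes; log volume spike yes; thread count growing NO; memory flat NO
(C) is the only candidate with no mismatches.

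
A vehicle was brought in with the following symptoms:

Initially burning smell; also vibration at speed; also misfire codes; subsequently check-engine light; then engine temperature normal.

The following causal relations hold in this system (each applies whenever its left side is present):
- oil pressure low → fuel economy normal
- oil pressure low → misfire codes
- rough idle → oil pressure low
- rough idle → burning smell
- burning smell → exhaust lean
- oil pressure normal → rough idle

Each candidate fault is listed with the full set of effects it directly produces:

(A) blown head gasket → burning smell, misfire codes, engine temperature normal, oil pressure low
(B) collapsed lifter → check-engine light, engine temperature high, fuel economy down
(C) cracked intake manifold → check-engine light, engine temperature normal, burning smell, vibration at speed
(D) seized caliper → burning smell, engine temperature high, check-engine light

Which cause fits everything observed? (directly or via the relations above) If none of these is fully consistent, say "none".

none

Checking each candidate against the observations:
(A) blown head gasket — does not account for vibration at speed, check-engine light
(B) collapsed lifter — burning smell -; vibration at speed -; misfire codes -; check-engine light +; engine temperature normal -
(C) cracked intake manifold — does not account for misfire codes
(D) seized caliper — burning smell +; vibration at speed -; misfire codes -; check-engine light +; engine temperature normal -
None of the listed candidates fits everything.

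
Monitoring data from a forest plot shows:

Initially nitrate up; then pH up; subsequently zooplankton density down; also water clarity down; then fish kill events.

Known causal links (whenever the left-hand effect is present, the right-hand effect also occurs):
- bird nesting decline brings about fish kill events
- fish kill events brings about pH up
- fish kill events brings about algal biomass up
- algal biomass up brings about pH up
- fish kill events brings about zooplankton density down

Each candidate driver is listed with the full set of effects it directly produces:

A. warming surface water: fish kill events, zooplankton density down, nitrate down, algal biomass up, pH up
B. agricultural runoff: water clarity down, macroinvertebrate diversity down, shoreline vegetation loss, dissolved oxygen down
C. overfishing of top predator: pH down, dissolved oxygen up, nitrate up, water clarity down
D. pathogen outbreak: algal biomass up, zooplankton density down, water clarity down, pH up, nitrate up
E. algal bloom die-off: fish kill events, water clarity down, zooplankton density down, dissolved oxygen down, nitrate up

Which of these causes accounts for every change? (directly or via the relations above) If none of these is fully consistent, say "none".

E

For each candidate, compare predicted effects to what was observed:
(A) warming surface water — nitrate up miss; pH up match; zooplankton density down match; water clarity down miss; fish kill events match
(B) agricultural runoff — nitrate up miss; pH up miss; zooplankton density down miss; water clarity down match; fish kill events miss
(C) overfishing of top predator — nitrate up match; pH up miss; zooplankton density down miss; water clarity down match; fish kill events miss
(D) pathogen outbreak — nitrate up match; pH up match; zooplankton density down match; water clarity down match; fish kill events miss
(E) algal bloom die-off — nitrate up match; pH up match (by fish kill events → pH up); zooplankton density down match; water clarity down match; fish kill events match
(E) is the only candidate with no mismatches.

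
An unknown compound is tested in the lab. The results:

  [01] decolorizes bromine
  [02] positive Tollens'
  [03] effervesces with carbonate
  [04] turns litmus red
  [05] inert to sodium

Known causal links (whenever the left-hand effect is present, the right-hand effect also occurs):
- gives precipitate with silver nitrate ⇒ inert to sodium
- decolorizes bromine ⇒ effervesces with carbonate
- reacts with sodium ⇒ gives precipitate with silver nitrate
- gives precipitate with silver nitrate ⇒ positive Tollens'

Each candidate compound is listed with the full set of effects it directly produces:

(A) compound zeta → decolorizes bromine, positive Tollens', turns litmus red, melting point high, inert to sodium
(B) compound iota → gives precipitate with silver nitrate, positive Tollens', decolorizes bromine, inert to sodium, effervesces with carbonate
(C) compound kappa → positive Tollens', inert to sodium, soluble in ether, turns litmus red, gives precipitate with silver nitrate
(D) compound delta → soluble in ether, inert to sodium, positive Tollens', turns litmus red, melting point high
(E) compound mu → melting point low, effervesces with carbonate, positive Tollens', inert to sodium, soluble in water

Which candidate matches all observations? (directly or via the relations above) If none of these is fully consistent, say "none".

A

Checking each candidate against the observations:
(A) compound zeta — decolorizes bromine ✓; positive Tollens' ✓; effervesces with carbonate ✓ (via decolorizes bromine → effervesces with carbonate); turns litmus red ✓; inert to sodium ✓
(B) compound iota — decolorizes bromine ✓; positive Tollens' ✓; effervesces with carbonate ✓; turns litmus red ✗; inert to sodium ✓
(C) compound kappa — does not account for decolorizes bromine, effervesces with carbonate
(D) compound delta — does not account for decolorizes bromine, effervesces with carbonate
(E) compound mu — does not account for decolorizes bromine, turns litmus red
Only (A) is consistent with every observation.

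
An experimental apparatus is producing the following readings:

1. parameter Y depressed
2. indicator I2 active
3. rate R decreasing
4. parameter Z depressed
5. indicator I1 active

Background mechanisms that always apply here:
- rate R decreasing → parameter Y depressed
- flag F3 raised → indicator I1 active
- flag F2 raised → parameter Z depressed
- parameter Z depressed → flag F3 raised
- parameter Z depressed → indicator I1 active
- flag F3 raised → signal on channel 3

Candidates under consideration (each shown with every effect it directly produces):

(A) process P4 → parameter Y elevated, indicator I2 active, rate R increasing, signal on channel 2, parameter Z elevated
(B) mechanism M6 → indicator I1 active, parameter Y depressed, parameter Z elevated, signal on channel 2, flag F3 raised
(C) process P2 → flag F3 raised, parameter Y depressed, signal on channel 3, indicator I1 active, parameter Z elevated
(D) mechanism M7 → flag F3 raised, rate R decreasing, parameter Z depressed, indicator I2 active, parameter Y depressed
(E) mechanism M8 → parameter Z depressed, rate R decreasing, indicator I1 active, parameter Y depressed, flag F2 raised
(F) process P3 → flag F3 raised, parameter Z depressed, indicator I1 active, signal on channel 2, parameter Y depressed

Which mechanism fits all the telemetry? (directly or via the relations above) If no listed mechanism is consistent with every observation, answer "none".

D

Checking each candidate against the observations:
(A) process P4 — fails on parameter Y depressed, rate R decreasing, parameter Z depressed, indicator I1 active (predicts parameter Y elevated, not parameter Y depressed; predicts rate R increasing, not rate R decreasing; predicts parameter Z elevated, not parameter Z depressed)
(B) mechanism M6 — parameter Y depressed ✓; indicator I2 active ✗; rate R decreasing ✗; parameter Z depressed ✗; indicator I1 active ✓
(C) process P2 — parameter Y depressed ✓; indicator I2 active ✗; rate R decreasing ✗; parameter Z depressed ✗; indicator I1 active ✓
(D) mechanism M7 — parameter Y depressed ✓; indicator I2 active ✓; rate R decreasing ✓; parameter Z depressed ✓; indicator I1 active ✓ (via parameter Z depressed → indicator I1 active)
(E) mechanism M8 — parameter Y depressed ✓; indicator I2 active ✗; rate R decreasing ✓; parameter Z depressed ✓; indicator I1 active ✓
(F) process P3 — does not account for indicator I2 active, rate R decreasing
Only (D) is consistent with every observation.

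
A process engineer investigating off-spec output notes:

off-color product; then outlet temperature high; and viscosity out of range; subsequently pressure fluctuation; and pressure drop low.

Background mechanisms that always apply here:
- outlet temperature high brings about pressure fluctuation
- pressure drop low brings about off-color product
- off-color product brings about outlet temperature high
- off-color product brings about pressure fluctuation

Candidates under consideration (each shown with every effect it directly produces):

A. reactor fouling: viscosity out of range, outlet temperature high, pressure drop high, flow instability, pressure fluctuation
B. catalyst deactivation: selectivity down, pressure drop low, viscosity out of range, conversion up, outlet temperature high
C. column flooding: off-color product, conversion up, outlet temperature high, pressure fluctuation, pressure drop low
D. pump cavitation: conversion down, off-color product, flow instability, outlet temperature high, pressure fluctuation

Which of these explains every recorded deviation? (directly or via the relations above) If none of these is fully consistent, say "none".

B

Testing each hypothesis:
(A) reactor fouling — fails on off-color product, pressure drop low (predicts pressure drop high, not pressure drop low)
(B) catalyst deactivation — off-color product yes (through pressure drop low → off-color product); outlet temperature high yes; viscosity out of range yes; pressure fluctuation yes (through outlet temperature high → pressure fluctuation); pressure drop low yes
(C) column flooding — off-color product yes; outlet temperature high yes; viscosity out of range NO; pressure fluctuation yes; pressure drop low yes
(D) pump cavitation — off-color product yes; outlet temperature high yes; viscosity out of range NO; pressure fluctuation yes; pressure drop low NO
(B) alone accounts for all the evidence.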